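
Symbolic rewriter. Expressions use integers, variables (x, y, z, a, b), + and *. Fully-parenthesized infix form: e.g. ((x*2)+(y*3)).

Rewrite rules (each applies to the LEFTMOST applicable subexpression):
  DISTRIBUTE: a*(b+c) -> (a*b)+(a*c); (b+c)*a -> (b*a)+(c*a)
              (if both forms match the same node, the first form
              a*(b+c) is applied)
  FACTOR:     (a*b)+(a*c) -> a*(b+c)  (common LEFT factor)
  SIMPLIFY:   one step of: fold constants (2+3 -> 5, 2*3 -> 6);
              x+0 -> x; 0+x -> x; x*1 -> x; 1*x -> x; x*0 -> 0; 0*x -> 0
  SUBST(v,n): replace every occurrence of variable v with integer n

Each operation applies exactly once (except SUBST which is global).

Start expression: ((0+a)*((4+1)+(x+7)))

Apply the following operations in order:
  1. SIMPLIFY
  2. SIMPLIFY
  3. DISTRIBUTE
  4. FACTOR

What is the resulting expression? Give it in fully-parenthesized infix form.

Start: ((0+a)*((4+1)+(x+7)))
Apply SIMPLIFY at L (target: (0+a)): ((0+a)*((4+1)+(x+7))) -> (a*((4+1)+(x+7)))
Apply SIMPLIFY at RL (target: (4+1)): (a*((4+1)+(x+7))) -> (a*(5+(x+7)))
Apply DISTRIBUTE at root (target: (a*(5+(x+7)))): (a*(5+(x+7))) -> ((a*5)+(a*(x+7)))
Apply FACTOR at root (target: ((a*5)+(a*(x+7)))): ((a*5)+(a*(x+7))) -> (a*(5+(x+7)))

Answer: (a*(5+(x+7)))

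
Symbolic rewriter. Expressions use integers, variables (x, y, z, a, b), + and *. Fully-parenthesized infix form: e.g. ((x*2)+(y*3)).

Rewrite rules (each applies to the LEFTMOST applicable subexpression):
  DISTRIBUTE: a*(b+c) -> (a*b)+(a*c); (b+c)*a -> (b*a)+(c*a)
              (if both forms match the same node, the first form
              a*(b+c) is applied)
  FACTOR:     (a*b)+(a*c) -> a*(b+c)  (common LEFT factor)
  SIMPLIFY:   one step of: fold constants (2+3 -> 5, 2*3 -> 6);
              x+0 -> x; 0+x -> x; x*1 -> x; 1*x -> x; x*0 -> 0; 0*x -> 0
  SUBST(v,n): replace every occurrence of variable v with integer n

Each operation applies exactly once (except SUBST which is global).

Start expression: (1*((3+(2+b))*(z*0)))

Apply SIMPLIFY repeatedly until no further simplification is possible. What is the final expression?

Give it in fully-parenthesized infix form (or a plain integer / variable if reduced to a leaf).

Start: (1*((3+(2+b))*(z*0)))
Step 1: at root: (1*((3+(2+b))*(z*0))) -> ((3+(2+b))*(z*0)); overall: (1*((3+(2+b))*(z*0))) -> ((3+(2+b))*(z*0))
Step 2: at R: (z*0) -> 0; overall: ((3+(2+b))*(z*0)) -> ((3+(2+b))*0)
Step 3: at root: ((3+(2+b))*0) -> 0; overall: ((3+(2+b))*0) -> 0
Fixed point: 0

Answer: 0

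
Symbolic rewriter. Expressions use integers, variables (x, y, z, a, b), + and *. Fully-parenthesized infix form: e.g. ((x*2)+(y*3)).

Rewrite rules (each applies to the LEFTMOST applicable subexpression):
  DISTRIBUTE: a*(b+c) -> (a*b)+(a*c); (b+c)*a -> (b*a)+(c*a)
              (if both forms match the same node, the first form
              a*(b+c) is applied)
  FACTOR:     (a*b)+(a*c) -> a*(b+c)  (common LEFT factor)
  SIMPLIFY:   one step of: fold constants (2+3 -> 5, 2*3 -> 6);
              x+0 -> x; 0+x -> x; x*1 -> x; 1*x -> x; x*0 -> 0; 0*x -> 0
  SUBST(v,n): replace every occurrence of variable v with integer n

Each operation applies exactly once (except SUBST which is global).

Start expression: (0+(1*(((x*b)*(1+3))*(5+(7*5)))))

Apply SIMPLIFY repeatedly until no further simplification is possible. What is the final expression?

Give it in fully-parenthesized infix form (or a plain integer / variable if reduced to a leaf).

Answer: (((x*b)*4)*40)

Derivation:
Start: (0+(1*(((x*b)*(1+3))*(5+(7*5)))))
Step 1: at root: (0+(1*(((x*b)*(1+3))*(5+(7*5))))) -> (1*(((x*b)*(1+3))*(5+(7*5)))); overall: (0+(1*(((x*b)*(1+3))*(5+(7*5))))) -> (1*(((x*b)*(1+3))*(5+(7*5))))
Step 2: at root: (1*(((x*b)*(1+3))*(5+(7*5)))) -> (((x*b)*(1+3))*(5+(7*5))); overall: (1*(((x*b)*(1+3))*(5+(7*5)))) -> (((x*b)*(1+3))*(5+(7*5)))
Step 3: at LR: (1+3) -> 4; overall: (((x*b)*(1+3))*(5+(7*5))) -> (((x*b)*4)*(5+(7*5)))
Step 4: at RR: (7*5) -> 35; overall: (((x*b)*4)*(5+(7*5))) -> (((x*b)*4)*(5+35))
Step 5: at R: (5+35) -> 40; overall: (((x*b)*4)*(5+35)) -> (((x*b)*4)*40)
Fixed point: (((x*b)*4)*40)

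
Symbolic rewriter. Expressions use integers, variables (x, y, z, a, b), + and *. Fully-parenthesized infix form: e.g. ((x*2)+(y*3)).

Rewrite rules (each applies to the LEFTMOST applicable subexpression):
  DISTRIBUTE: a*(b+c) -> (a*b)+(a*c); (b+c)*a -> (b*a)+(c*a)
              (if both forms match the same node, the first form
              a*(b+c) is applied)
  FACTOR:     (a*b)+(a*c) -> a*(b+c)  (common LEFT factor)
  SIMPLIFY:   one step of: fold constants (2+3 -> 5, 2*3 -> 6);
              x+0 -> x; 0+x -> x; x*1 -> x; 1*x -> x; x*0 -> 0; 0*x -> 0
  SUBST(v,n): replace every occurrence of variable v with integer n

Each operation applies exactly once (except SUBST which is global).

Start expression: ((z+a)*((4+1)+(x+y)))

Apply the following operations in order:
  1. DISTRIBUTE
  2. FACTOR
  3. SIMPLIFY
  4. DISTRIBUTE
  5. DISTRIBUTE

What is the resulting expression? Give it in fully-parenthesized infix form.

Start: ((z+a)*((4+1)+(x+y)))
Apply DISTRIBUTE at root (target: ((z+a)*((4+1)+(x+y)))): ((z+a)*((4+1)+(x+y))) -> (((z+a)*(4+1))+((z+a)*(x+y)))
Apply FACTOR at root (target: (((z+a)*(4+1))+((z+a)*(x+y)))): (((z+a)*(4+1))+((z+a)*(x+y))) -> ((z+a)*((4+1)+(x+y)))
Apply SIMPLIFY at RL (target: (4+1)): ((z+a)*((4+1)+(x+y))) -> ((z+a)*(5+(x+y)))
Apply DISTRIBUTE at root (target: ((z+a)*(5+(x+y)))): ((z+a)*(5+(x+y))) -> (((z+a)*5)+((z+a)*(x+y)))
Apply DISTRIBUTE at L (target: ((z+a)*5)): (((z+a)*5)+((z+a)*(x+y))) -> (((z*5)+(a*5))+((z+a)*(x+y)))

Answer: (((z*5)+(a*5))+((z+a)*(x+y)))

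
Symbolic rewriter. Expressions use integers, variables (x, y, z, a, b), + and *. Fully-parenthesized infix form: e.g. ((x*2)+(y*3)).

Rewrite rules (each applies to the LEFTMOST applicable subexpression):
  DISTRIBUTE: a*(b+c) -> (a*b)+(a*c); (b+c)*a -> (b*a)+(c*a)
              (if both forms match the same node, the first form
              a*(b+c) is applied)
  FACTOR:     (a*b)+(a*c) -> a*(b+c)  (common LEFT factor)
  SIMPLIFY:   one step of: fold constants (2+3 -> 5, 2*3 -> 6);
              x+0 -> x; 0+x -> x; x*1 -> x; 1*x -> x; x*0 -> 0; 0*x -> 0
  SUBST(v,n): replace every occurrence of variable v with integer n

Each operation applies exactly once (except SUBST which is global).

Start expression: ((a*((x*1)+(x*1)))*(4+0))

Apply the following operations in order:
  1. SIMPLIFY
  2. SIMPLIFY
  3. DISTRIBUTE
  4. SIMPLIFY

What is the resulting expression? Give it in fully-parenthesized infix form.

Answer: (((a*(x+x))*4)+0)

Derivation:
Start: ((a*((x*1)+(x*1)))*(4+0))
Apply SIMPLIFY at LRL (target: (x*1)): ((a*((x*1)+(x*1)))*(4+0)) -> ((a*(x+(x*1)))*(4+0))
Apply SIMPLIFY at LRR (target: (x*1)): ((a*(x+(x*1)))*(4+0)) -> ((a*(x+x))*(4+0))
Apply DISTRIBUTE at root (target: ((a*(x+x))*(4+0))): ((a*(x+x))*(4+0)) -> (((a*(x+x))*4)+((a*(x+x))*0))
Apply SIMPLIFY at R (target: ((a*(x+x))*0)): (((a*(x+x))*4)+((a*(x+x))*0)) -> (((a*(x+x))*4)+0)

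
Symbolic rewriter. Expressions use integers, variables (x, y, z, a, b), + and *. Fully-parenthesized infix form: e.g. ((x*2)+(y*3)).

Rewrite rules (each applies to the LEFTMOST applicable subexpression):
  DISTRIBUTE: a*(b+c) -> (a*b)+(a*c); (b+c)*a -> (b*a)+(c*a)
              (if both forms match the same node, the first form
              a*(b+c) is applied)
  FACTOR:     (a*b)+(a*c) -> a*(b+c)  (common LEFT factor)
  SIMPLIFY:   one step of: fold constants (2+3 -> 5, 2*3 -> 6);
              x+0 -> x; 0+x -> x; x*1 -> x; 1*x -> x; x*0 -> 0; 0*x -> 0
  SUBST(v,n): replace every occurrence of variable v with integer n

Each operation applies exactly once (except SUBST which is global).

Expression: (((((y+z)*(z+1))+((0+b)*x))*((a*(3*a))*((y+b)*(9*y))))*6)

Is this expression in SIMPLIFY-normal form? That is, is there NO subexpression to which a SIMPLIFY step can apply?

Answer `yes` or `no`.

Answer: no

Derivation:
Expression: (((((y+z)*(z+1))+((0+b)*x))*((a*(3*a))*((y+b)*(9*y))))*6)
Scanning for simplifiable subexpressions (pre-order)...
  at root: (((((y+z)*(z+1))+((0+b)*x))*((a*(3*a))*((y+b)*(9*y))))*6) (not simplifiable)
  at L: ((((y+z)*(z+1))+((0+b)*x))*((a*(3*a))*((y+b)*(9*y)))) (not simplifiable)
  at LL: (((y+z)*(z+1))+((0+b)*x)) (not simplifiable)
  at LLL: ((y+z)*(z+1)) (not simplifiable)
  at LLLL: (y+z) (not simplifiable)
  at LLLR: (z+1) (not simplifiable)
  at LLR: ((0+b)*x) (not simplifiable)
  at LLRL: (0+b) (SIMPLIFIABLE)
  at LR: ((a*(3*a))*((y+b)*(9*y))) (not simplifiable)
  at LRL: (a*(3*a)) (not simplifiable)
  at LRLR: (3*a) (not simplifiable)
  at LRR: ((y+b)*(9*y)) (not simplifiable)
  at LRRL: (y+b) (not simplifiable)
  at LRRR: (9*y) (not simplifiable)
Found simplifiable subexpr at path LLRL: (0+b)
One SIMPLIFY step would give: (((((y+z)*(z+1))+(b*x))*((a*(3*a))*((y+b)*(9*y))))*6)
-> NOT in normal form.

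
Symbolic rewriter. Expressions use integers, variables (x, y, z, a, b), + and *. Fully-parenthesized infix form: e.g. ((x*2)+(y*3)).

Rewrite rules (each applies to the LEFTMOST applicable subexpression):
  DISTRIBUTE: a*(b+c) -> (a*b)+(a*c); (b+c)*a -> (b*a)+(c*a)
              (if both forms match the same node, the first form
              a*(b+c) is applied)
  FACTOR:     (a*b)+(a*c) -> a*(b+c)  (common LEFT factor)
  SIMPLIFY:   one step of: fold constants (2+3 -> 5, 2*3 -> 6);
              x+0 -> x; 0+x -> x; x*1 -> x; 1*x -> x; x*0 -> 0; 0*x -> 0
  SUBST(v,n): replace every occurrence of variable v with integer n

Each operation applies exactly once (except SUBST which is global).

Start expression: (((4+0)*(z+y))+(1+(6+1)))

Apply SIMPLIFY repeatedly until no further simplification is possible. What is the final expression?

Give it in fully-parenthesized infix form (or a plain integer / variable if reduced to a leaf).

Start: (((4+0)*(z+y))+(1+(6+1)))
Step 1: at LL: (4+0) -> 4; overall: (((4+0)*(z+y))+(1+(6+1))) -> ((4*(z+y))+(1+(6+1)))
Step 2: at RR: (6+1) -> 7; overall: ((4*(z+y))+(1+(6+1))) -> ((4*(z+y))+(1+7))
Step 3: at R: (1+7) -> 8; overall: ((4*(z+y))+(1+7)) -> ((4*(z+y))+8)
Fixed point: ((4*(z+y))+8)

Answer: ((4*(z+y))+8)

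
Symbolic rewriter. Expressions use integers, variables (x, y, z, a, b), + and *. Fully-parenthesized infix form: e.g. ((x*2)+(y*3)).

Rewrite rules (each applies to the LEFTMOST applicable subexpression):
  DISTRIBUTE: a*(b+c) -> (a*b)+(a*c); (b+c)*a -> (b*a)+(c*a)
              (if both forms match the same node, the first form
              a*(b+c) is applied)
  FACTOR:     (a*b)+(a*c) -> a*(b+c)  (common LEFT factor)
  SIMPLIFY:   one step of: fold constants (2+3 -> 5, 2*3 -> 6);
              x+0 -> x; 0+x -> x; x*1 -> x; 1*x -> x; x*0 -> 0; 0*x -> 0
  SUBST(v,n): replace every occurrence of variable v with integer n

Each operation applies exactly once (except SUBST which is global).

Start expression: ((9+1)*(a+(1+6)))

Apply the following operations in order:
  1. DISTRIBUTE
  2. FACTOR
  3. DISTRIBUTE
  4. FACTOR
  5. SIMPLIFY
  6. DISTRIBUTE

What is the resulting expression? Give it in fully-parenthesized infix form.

Answer: ((10*a)+(10*(1+6)))

Derivation:
Start: ((9+1)*(a+(1+6)))
Apply DISTRIBUTE at root (target: ((9+1)*(a+(1+6)))): ((9+1)*(a+(1+6))) -> (((9+1)*a)+((9+1)*(1+6)))
Apply FACTOR at root (target: (((9+1)*a)+((9+1)*(1+6)))): (((9+1)*a)+((9+1)*(1+6))) -> ((9+1)*(a+(1+6)))
Apply DISTRIBUTE at root (target: ((9+1)*(a+(1+6)))): ((9+1)*(a+(1+6))) -> (((9+1)*a)+((9+1)*(1+6)))
Apply FACTOR at root (target: (((9+1)*a)+((9+1)*(1+6)))): (((9+1)*a)+((9+1)*(1+6))) -> ((9+1)*(a+(1+6)))
Apply SIMPLIFY at L (target: (9+1)): ((9+1)*(a+(1+6))) -> (10*(a+(1+6)))
Apply DISTRIBUTE at root (target: (10*(a+(1+6)))): (10*(a+(1+6))) -> ((10*a)+(10*(1+6)))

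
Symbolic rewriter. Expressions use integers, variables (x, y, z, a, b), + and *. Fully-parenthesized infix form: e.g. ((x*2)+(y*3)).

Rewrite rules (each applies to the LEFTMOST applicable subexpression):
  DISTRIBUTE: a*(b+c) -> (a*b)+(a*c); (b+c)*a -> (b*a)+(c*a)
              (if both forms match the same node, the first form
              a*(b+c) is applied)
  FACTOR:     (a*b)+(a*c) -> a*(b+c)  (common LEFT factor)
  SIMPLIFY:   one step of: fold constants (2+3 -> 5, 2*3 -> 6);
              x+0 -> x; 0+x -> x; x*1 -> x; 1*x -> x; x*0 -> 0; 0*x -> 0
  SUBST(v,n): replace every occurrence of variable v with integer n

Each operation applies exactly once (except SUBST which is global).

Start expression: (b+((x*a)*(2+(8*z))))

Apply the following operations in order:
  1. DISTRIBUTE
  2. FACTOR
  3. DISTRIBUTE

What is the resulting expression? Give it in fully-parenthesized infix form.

Start: (b+((x*a)*(2+(8*z))))
Apply DISTRIBUTE at R (target: ((x*a)*(2+(8*z)))): (b+((x*a)*(2+(8*z)))) -> (b+(((x*a)*2)+((x*a)*(8*z))))
Apply FACTOR at R (target: (((x*a)*2)+((x*a)*(8*z)))): (b+(((x*a)*2)+((x*a)*(8*z)))) -> (b+((x*a)*(2+(8*z))))
Apply DISTRIBUTE at R (target: ((x*a)*(2+(8*z)))): (b+((x*a)*(2+(8*z)))) -> (b+(((x*a)*2)+((x*a)*(8*z))))

Answer: (b+(((x*a)*2)+((x*a)*(8*z))))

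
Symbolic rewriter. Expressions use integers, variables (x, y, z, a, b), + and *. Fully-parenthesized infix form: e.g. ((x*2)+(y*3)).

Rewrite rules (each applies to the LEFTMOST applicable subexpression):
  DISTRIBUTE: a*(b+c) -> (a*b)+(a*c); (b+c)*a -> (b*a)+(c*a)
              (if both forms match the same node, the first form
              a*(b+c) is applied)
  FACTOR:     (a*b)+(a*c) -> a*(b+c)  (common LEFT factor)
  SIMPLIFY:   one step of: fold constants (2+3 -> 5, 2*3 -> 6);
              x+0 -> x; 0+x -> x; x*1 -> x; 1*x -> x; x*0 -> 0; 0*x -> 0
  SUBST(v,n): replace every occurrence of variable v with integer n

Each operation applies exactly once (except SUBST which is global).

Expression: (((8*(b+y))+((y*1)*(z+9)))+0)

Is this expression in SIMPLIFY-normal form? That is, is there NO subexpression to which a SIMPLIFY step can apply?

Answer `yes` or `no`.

Expression: (((8*(b+y))+((y*1)*(z+9)))+0)
Scanning for simplifiable subexpressions (pre-order)...
  at root: (((8*(b+y))+((y*1)*(z+9)))+0) (SIMPLIFIABLE)
  at L: ((8*(b+y))+((y*1)*(z+9))) (not simplifiable)
  at LL: (8*(b+y)) (not simplifiable)
  at LLR: (b+y) (not simplifiable)
  at LR: ((y*1)*(z+9)) (not simplifiable)
  at LRL: (y*1) (SIMPLIFIABLE)
  at LRR: (z+9) (not simplifiable)
Found simplifiable subexpr at path root: (((8*(b+y))+((y*1)*(z+9)))+0)
One SIMPLIFY step would give: ((8*(b+y))+((y*1)*(z+9)))
-> NOT in normal form.

Answer: no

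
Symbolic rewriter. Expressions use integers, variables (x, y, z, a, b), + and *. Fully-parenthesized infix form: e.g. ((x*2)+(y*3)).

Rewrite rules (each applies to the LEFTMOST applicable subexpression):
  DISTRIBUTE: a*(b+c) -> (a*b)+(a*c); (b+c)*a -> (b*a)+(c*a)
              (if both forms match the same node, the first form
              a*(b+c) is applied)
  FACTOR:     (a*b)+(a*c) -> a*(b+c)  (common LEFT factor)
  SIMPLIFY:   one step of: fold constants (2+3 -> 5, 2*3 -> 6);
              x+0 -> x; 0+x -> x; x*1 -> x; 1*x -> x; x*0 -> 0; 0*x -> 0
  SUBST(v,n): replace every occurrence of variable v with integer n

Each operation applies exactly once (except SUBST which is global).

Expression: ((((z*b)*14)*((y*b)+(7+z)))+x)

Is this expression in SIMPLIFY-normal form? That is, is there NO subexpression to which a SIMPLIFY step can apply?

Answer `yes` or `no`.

Answer: yes

Derivation:
Expression: ((((z*b)*14)*((y*b)+(7+z)))+x)
Scanning for simplifiable subexpressions (pre-order)...
  at root: ((((z*b)*14)*((y*b)+(7+z)))+x) (not simplifiable)
  at L: (((z*b)*14)*((y*b)+(7+z))) (not simplifiable)
  at LL: ((z*b)*14) (not simplifiable)
  at LLL: (z*b) (not simplifiable)
  at LR: ((y*b)+(7+z)) (not simplifiable)
  at LRL: (y*b) (not simplifiable)
  at LRR: (7+z) (not simplifiable)
Result: no simplifiable subexpression found -> normal form.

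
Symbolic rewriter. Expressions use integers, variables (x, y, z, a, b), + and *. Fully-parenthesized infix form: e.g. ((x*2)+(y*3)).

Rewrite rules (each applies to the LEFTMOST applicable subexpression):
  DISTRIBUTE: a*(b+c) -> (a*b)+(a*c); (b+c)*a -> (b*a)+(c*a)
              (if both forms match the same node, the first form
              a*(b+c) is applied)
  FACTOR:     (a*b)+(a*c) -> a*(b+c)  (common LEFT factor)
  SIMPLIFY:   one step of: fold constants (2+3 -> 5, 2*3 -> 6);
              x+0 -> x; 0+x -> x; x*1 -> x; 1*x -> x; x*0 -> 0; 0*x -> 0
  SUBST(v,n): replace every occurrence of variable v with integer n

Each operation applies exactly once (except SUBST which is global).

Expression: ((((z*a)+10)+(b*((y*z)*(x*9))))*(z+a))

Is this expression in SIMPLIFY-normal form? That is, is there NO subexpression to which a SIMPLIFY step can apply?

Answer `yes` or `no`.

Answer: yes

Derivation:
Expression: ((((z*a)+10)+(b*((y*z)*(x*9))))*(z+a))
Scanning for simplifiable subexpressions (pre-order)...
  at root: ((((z*a)+10)+(b*((y*z)*(x*9))))*(z+a)) (not simplifiable)
  at L: (((z*a)+10)+(b*((y*z)*(x*9)))) (not simplifiable)
  at LL: ((z*a)+10) (not simplifiable)
  at LLL: (z*a) (not simplifiable)
  at LR: (b*((y*z)*(x*9))) (not simplifiable)
  at LRR: ((y*z)*(x*9)) (not simplifiable)
  at LRRL: (y*z) (not simplifiable)
  at LRRR: (x*9) (not simplifiable)
  at R: (z+a) (not simplifiable)
Result: no simplifiable subexpression found -> normal form.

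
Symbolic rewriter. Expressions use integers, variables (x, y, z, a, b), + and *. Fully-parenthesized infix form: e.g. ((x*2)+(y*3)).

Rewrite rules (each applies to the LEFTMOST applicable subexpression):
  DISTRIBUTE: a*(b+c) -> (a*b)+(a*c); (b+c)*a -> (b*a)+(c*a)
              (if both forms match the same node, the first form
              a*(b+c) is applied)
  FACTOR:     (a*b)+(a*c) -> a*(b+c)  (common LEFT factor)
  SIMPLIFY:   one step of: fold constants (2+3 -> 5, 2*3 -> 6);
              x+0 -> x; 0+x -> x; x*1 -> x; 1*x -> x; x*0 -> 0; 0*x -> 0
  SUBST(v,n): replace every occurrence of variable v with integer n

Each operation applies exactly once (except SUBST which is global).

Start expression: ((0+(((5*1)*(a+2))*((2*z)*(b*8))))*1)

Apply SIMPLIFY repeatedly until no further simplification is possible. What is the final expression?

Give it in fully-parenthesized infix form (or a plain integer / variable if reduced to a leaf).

Start: ((0+(((5*1)*(a+2))*((2*z)*(b*8))))*1)
Step 1: at root: ((0+(((5*1)*(a+2))*((2*z)*(b*8))))*1) -> (0+(((5*1)*(a+2))*((2*z)*(b*8)))); overall: ((0+(((5*1)*(a+2))*((2*z)*(b*8))))*1) -> (0+(((5*1)*(a+2))*((2*z)*(b*8))))
Step 2: at root: (0+(((5*1)*(a+2))*((2*z)*(b*8)))) -> (((5*1)*(a+2))*((2*z)*(b*8))); overall: (0+(((5*1)*(a+2))*((2*z)*(b*8)))) -> (((5*1)*(a+2))*((2*z)*(b*8)))
Step 3: at LL: (5*1) -> 5; overall: (((5*1)*(a+2))*((2*z)*(b*8))) -> ((5*(a+2))*((2*z)*(b*8)))
Fixed point: ((5*(a+2))*((2*z)*(b*8)))

Answer: ((5*(a+2))*((2*z)*(b*8)))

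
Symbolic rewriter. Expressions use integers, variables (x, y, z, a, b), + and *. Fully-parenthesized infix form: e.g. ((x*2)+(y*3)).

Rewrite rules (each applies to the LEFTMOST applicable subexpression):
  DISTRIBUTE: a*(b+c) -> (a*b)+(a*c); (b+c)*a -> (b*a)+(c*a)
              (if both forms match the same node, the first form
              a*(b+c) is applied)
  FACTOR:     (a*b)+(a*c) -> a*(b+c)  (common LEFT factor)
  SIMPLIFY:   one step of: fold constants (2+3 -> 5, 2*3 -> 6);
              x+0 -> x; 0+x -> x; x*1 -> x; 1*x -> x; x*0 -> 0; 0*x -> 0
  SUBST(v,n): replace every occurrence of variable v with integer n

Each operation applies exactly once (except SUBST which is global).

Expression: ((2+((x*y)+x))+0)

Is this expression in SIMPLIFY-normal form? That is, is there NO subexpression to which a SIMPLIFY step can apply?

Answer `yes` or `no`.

Answer: no

Derivation:
Expression: ((2+((x*y)+x))+0)
Scanning for simplifiable subexpressions (pre-order)...
  at root: ((2+((x*y)+x))+0) (SIMPLIFIABLE)
  at L: (2+((x*y)+x)) (not simplifiable)
  at LR: ((x*y)+x) (not simplifiable)
  at LRL: (x*y) (not simplifiable)
Found simplifiable subexpr at path root: ((2+((x*y)+x))+0)
One SIMPLIFY step would give: (2+((x*y)+x))
-> NOT in normal form.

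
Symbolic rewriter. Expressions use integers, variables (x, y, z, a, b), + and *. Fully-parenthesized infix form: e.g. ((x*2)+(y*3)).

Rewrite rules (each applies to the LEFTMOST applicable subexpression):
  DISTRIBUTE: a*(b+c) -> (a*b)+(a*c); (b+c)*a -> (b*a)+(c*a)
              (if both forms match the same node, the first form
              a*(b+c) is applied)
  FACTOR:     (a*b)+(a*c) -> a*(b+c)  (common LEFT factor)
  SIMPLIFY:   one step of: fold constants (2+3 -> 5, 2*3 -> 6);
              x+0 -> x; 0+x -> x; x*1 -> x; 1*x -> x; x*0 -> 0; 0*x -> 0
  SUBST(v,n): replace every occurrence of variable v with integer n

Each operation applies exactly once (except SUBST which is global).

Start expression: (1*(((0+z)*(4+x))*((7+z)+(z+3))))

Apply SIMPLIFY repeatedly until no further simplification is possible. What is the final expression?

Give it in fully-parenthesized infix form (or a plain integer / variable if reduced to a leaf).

Start: (1*(((0+z)*(4+x))*((7+z)+(z+3))))
Step 1: at root: (1*(((0+z)*(4+x))*((7+z)+(z+3)))) -> (((0+z)*(4+x))*((7+z)+(z+3))); overall: (1*(((0+z)*(4+x))*((7+z)+(z+3)))) -> (((0+z)*(4+x))*((7+z)+(z+3)))
Step 2: at LL: (0+z) -> z; overall: (((0+z)*(4+x))*((7+z)+(z+3))) -> ((z*(4+x))*((7+z)+(z+3)))
Fixed point: ((z*(4+x))*((7+z)+(z+3)))

Answer: ((z*(4+x))*((7+z)+(z+3)))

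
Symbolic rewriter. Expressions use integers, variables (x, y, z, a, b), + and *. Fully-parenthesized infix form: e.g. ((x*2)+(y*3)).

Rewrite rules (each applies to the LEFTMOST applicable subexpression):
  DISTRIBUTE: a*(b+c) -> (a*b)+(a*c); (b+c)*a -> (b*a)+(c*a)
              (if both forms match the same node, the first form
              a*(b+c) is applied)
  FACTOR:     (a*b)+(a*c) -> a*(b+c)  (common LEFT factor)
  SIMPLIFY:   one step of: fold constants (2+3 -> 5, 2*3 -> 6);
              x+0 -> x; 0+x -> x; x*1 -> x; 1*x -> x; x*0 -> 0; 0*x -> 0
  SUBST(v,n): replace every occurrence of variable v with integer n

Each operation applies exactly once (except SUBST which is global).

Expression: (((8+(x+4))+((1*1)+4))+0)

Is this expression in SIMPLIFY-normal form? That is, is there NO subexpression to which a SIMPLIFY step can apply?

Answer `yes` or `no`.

Expression: (((8+(x+4))+((1*1)+4))+0)
Scanning for simplifiable subexpressions (pre-order)...
  at root: (((8+(x+4))+((1*1)+4))+0) (SIMPLIFIABLE)
  at L: ((8+(x+4))+((1*1)+4)) (not simplifiable)
  at LL: (8+(x+4)) (not simplifiable)
  at LLR: (x+4) (not simplifiable)
  at LR: ((1*1)+4) (not simplifiable)
  at LRL: (1*1) (SIMPLIFIABLE)
Found simplifiable subexpr at path root: (((8+(x+4))+((1*1)+4))+0)
One SIMPLIFY step would give: ((8+(x+4))+((1*1)+4))
-> NOT in normal form.

Answer: no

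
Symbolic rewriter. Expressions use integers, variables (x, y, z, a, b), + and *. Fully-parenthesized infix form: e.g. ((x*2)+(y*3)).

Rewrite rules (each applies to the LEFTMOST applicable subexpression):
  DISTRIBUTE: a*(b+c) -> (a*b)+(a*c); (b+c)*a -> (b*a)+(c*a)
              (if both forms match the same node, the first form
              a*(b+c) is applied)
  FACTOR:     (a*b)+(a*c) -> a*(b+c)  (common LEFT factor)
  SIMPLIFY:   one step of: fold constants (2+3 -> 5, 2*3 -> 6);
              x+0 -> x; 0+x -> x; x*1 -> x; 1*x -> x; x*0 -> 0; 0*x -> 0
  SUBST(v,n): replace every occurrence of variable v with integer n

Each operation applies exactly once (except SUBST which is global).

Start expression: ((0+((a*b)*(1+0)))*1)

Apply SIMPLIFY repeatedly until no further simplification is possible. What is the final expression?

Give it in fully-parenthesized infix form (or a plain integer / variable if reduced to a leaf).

Answer: (a*b)

Derivation:
Start: ((0+((a*b)*(1+0)))*1)
Step 1: at root: ((0+((a*b)*(1+0)))*1) -> (0+((a*b)*(1+0))); overall: ((0+((a*b)*(1+0)))*1) -> (0+((a*b)*(1+0)))
Step 2: at root: (0+((a*b)*(1+0))) -> ((a*b)*(1+0)); overall: (0+((a*b)*(1+0))) -> ((a*b)*(1+0))
Step 3: at R: (1+0) -> 1; overall: ((a*b)*(1+0)) -> ((a*b)*1)
Step 4: at root: ((a*b)*1) -> (a*b); overall: ((a*b)*1) -> (a*b)
Fixed point: (a*b)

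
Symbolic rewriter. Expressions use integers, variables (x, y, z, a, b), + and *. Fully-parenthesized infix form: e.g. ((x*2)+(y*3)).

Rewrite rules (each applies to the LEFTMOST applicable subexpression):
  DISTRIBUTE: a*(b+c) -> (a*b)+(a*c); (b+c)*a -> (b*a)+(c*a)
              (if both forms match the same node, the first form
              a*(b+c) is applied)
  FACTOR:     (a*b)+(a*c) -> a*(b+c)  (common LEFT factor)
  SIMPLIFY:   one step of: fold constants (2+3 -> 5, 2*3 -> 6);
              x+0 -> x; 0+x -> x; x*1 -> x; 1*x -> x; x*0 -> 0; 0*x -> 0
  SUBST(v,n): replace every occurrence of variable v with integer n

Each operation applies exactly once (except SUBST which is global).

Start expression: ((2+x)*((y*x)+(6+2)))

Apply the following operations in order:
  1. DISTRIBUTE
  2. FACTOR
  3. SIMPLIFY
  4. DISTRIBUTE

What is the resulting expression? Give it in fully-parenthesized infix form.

Answer: (((2+x)*(y*x))+((2+x)*8))

Derivation:
Start: ((2+x)*((y*x)+(6+2)))
Apply DISTRIBUTE at root (target: ((2+x)*((y*x)+(6+2)))): ((2+x)*((y*x)+(6+2))) -> (((2+x)*(y*x))+((2+x)*(6+2)))
Apply FACTOR at root (target: (((2+x)*(y*x))+((2+x)*(6+2)))): (((2+x)*(y*x))+((2+x)*(6+2))) -> ((2+x)*((y*x)+(6+2)))
Apply SIMPLIFY at RR (target: (6+2)): ((2+x)*((y*x)+(6+2))) -> ((2+x)*((y*x)+8))
Apply DISTRIBUTE at root (target: ((2+x)*((y*x)+8))): ((2+x)*((y*x)+8)) -> (((2+x)*(y*x))+((2+x)*8))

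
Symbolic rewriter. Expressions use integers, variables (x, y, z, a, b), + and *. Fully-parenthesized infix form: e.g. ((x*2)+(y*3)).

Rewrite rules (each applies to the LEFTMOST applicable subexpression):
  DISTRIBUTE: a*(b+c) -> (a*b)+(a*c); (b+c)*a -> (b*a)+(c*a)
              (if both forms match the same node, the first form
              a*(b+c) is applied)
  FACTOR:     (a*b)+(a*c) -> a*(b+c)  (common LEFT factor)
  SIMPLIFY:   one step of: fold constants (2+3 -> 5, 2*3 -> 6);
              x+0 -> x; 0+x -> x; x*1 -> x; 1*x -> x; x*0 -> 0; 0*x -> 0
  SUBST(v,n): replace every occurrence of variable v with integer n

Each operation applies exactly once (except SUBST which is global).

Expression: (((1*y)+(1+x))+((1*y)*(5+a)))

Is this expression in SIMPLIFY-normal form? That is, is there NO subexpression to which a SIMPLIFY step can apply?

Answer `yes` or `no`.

Expression: (((1*y)+(1+x))+((1*y)*(5+a)))
Scanning for simplifiable subexpressions (pre-order)...
  at root: (((1*y)+(1+x))+((1*y)*(5+a))) (not simplifiable)
  at L: ((1*y)+(1+x)) (not simplifiable)
  at LL: (1*y) (SIMPLIFIABLE)
  at LR: (1+x) (not simplifiable)
  at R: ((1*y)*(5+a)) (not simplifiable)
  at RL: (1*y) (SIMPLIFIABLE)
  at RR: (5+a) (not simplifiable)
Found simplifiable subexpr at path LL: (1*y)
One SIMPLIFY step would give: ((y+(1+x))+((1*y)*(5+a)))
-> NOT in normal form.

Answer: no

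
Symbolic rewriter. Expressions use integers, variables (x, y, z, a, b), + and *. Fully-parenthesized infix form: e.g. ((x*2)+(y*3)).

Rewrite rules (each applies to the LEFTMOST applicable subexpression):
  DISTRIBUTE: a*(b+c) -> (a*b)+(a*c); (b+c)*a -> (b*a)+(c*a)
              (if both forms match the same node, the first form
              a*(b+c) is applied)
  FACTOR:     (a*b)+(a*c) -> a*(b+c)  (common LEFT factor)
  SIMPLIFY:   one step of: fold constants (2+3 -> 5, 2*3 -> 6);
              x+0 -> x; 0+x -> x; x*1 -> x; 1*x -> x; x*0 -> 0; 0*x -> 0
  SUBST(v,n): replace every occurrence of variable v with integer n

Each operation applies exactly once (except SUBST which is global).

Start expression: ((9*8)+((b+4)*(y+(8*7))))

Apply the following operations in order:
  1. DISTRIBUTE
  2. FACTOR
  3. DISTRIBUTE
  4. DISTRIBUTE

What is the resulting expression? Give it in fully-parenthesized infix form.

Start: ((9*8)+((b+4)*(y+(8*7))))
Apply DISTRIBUTE at R (target: ((b+4)*(y+(8*7)))): ((9*8)+((b+4)*(y+(8*7)))) -> ((9*8)+(((b+4)*y)+((b+4)*(8*7))))
Apply FACTOR at R (target: (((b+4)*y)+((b+4)*(8*7)))): ((9*8)+(((b+4)*y)+((b+4)*(8*7)))) -> ((9*8)+((b+4)*(y+(8*7))))
Apply DISTRIBUTE at R (target: ((b+4)*(y+(8*7)))): ((9*8)+((b+4)*(y+(8*7)))) -> ((9*8)+(((b+4)*y)+((b+4)*(8*7))))
Apply DISTRIBUTE at RL (target: ((b+4)*y)): ((9*8)+(((b+4)*y)+((b+4)*(8*7)))) -> ((9*8)+(((b*y)+(4*y))+((b+4)*(8*7))))

Answer: ((9*8)+(((b*y)+(4*y))+((b+4)*(8*7))))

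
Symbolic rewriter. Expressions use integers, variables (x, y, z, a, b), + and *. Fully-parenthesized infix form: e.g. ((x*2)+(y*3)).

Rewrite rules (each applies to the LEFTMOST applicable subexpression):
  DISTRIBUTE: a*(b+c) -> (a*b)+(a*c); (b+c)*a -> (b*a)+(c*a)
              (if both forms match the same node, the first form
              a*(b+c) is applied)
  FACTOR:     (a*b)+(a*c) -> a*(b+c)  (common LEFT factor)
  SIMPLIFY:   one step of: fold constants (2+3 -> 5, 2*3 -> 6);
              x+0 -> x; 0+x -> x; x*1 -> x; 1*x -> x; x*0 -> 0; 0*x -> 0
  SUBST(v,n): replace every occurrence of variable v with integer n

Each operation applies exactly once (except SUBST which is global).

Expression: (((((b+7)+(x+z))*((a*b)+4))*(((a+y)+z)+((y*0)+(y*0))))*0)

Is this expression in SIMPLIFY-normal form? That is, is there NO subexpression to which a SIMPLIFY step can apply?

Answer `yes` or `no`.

Expression: (((((b+7)+(x+z))*((a*b)+4))*(((a+y)+z)+((y*0)+(y*0))))*0)
Scanning for simplifiable subexpressions (pre-order)...
  at root: (((((b+7)+(x+z))*((a*b)+4))*(((a+y)+z)+((y*0)+(y*0))))*0) (SIMPLIFIABLE)
  at L: ((((b+7)+(x+z))*((a*b)+4))*(((a+y)+z)+((y*0)+(y*0)))) (not simplifiable)
  at LL: (((b+7)+(x+z))*((a*b)+4)) (not simplifiable)
  at LLL: ((b+7)+(x+z)) (not simplifiable)
  at LLLL: (b+7) (not simplifiable)
  at LLLR: (x+z) (not simplifiable)
  at LLR: ((a*b)+4) (not simplifiable)
  at LLRL: (a*b) (not simplifiable)
  at LR: (((a+y)+z)+((y*0)+(y*0))) (not simplifiable)
  at LRL: ((a+y)+z) (not simplifiable)
  at LRLL: (a+y) (not simplifiable)
  at LRR: ((y*0)+(y*0)) (not simplifiable)
  at LRRL: (y*0) (SIMPLIFIABLE)
  at LRRR: (y*0) (SIMPLIFIABLE)
Found simplifiable subexpr at path root: (((((b+7)+(x+z))*((a*b)+4))*(((a+y)+z)+((y*0)+(y*0))))*0)
One SIMPLIFY step would give: 0
-> NOT in normal form.

Answer: no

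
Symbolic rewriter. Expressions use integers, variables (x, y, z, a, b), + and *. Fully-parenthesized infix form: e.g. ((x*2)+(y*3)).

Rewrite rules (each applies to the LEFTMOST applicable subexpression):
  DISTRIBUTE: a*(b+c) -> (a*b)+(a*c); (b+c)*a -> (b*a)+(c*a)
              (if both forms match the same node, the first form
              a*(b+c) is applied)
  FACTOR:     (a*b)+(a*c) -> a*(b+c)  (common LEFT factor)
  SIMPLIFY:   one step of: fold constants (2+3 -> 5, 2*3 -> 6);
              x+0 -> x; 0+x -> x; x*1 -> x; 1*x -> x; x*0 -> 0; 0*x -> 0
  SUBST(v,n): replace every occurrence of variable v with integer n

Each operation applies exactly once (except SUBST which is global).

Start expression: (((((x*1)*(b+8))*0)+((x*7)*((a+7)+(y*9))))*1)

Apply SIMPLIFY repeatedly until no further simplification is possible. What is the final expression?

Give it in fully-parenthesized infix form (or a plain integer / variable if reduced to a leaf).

Start: (((((x*1)*(b+8))*0)+((x*7)*((a+7)+(y*9))))*1)
Step 1: at root: (((((x*1)*(b+8))*0)+((x*7)*((a+7)+(y*9))))*1) -> ((((x*1)*(b+8))*0)+((x*7)*((a+7)+(y*9)))); overall: (((((x*1)*(b+8))*0)+((x*7)*((a+7)+(y*9))))*1) -> ((((x*1)*(b+8))*0)+((x*7)*((a+7)+(y*9))))
Step 2: at L: (((x*1)*(b+8))*0) -> 0; overall: ((((x*1)*(b+8))*0)+((x*7)*((a+7)+(y*9)))) -> (0+((x*7)*((a+7)+(y*9))))
Step 3: at root: (0+((x*7)*((a+7)+(y*9)))) -> ((x*7)*((a+7)+(y*9))); overall: (0+((x*7)*((a+7)+(y*9)))) -> ((x*7)*((a+7)+(y*9)))
Fixed point: ((x*7)*((a+7)+(y*9)))

Answer: ((x*7)*((a+7)+(y*9)))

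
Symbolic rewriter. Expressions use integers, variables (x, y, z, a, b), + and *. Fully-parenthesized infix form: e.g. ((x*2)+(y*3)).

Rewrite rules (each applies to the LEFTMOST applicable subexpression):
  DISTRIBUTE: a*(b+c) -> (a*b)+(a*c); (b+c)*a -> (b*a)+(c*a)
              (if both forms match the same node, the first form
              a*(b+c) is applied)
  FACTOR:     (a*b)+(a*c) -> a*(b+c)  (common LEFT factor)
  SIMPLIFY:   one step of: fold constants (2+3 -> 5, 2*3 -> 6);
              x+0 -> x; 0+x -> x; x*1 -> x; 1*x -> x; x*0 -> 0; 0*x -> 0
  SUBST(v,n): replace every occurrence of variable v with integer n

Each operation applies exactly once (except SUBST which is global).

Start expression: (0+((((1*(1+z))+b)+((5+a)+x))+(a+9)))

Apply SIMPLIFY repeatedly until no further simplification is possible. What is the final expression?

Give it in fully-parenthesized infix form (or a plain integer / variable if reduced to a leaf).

Answer: ((((1+z)+b)+((5+a)+x))+(a+9))

Derivation:
Start: (0+((((1*(1+z))+b)+((5+a)+x))+(a+9)))
Step 1: at root: (0+((((1*(1+z))+b)+((5+a)+x))+(a+9))) -> ((((1*(1+z))+b)+((5+a)+x))+(a+9)); overall: (0+((((1*(1+z))+b)+((5+a)+x))+(a+9))) -> ((((1*(1+z))+b)+((5+a)+x))+(a+9))
Step 2: at LLL: (1*(1+z)) -> (1+z); overall: ((((1*(1+z))+b)+((5+a)+x))+(a+9)) -> ((((1+z)+b)+((5+a)+x))+(a+9))
Fixed point: ((((1+z)+b)+((5+a)+x))+(a+9))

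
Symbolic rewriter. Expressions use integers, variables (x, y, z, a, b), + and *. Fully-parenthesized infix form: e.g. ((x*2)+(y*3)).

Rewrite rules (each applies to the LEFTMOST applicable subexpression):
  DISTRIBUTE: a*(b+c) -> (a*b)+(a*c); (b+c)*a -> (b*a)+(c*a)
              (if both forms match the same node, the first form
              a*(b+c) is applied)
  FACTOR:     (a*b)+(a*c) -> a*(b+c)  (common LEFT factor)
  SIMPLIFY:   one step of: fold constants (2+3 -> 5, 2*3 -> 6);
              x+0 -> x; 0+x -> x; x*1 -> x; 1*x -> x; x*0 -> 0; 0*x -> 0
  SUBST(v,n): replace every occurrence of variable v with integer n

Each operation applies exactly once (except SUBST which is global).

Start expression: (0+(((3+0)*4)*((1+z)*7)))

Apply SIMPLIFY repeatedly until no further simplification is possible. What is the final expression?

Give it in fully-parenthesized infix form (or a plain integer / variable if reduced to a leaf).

Answer: (12*((1+z)*7))

Derivation:
Start: (0+(((3+0)*4)*((1+z)*7)))
Step 1: at root: (0+(((3+0)*4)*((1+z)*7))) -> (((3+0)*4)*((1+z)*7)); overall: (0+(((3+0)*4)*((1+z)*7))) -> (((3+0)*4)*((1+z)*7))
Step 2: at LL: (3+0) -> 3; overall: (((3+0)*4)*((1+z)*7)) -> ((3*4)*((1+z)*7))
Step 3: at L: (3*4) -> 12; overall: ((3*4)*((1+z)*7)) -> (12*((1+z)*7))
Fixed point: (12*((1+z)*7))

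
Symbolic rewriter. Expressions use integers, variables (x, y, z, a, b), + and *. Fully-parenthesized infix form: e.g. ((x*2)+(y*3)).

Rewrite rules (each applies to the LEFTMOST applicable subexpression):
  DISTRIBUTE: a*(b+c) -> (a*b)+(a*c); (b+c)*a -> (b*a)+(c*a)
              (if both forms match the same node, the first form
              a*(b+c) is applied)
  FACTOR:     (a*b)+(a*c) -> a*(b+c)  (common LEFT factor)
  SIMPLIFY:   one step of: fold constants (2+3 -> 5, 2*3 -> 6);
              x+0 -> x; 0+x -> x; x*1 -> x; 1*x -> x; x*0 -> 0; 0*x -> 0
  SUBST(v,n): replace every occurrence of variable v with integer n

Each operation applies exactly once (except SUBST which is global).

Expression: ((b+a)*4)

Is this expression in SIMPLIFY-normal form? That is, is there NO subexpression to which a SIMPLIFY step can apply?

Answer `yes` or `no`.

Answer: yes

Derivation:
Expression: ((b+a)*4)
Scanning for simplifiable subexpressions (pre-order)...
  at root: ((b+a)*4) (not simplifiable)
  at L: (b+a) (not simplifiable)
Result: no simplifiable subexpression found -> normal form.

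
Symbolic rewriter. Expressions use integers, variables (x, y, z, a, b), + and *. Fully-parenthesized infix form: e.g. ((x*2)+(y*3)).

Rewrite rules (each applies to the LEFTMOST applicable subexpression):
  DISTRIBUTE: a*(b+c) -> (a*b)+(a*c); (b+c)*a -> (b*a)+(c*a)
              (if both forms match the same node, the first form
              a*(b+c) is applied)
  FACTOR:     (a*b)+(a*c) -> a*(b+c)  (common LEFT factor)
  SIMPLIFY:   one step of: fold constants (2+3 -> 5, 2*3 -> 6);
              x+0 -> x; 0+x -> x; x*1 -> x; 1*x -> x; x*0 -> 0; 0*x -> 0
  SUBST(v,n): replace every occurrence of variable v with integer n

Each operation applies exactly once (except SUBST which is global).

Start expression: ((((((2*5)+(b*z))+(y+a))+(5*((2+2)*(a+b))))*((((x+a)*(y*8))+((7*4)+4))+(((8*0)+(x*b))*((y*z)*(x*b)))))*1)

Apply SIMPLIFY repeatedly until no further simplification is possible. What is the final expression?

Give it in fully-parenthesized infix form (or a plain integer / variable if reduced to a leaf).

Start: ((((((2*5)+(b*z))+(y+a))+(5*((2+2)*(a+b))))*((((x+a)*(y*8))+((7*4)+4))+(((8*0)+(x*b))*((y*z)*(x*b)))))*1)
Step 1: at root: ((((((2*5)+(b*z))+(y+a))+(5*((2+2)*(a+b))))*((((x+a)*(y*8))+((7*4)+4))+(((8*0)+(x*b))*((y*z)*(x*b)))))*1) -> (((((2*5)+(b*z))+(y+a))+(5*((2+2)*(a+b))))*((((x+a)*(y*8))+((7*4)+4))+(((8*0)+(x*b))*((y*z)*(x*b))))); overall: ((((((2*5)+(b*z))+(y+a))+(5*((2+2)*(a+b))))*((((x+a)*(y*8))+((7*4)+4))+(((8*0)+(x*b))*((y*z)*(x*b)))))*1) -> (((((2*5)+(b*z))+(y+a))+(5*((2+2)*(a+b))))*((((x+a)*(y*8))+((7*4)+4))+(((8*0)+(x*b))*((y*z)*(x*b)))))
Step 2: at LLLL: (2*5) -> 10; overall: (((((2*5)+(b*z))+(y+a))+(5*((2+2)*(a+b))))*((((x+a)*(y*8))+((7*4)+4))+(((8*0)+(x*b))*((y*z)*(x*b))))) -> ((((10+(b*z))+(y+a))+(5*((2+2)*(a+b))))*((((x+a)*(y*8))+((7*4)+4))+(((8*0)+(x*b))*((y*z)*(x*b)))))
Step 3: at LRRL: (2+2) -> 4; overall: ((((10+(b*z))+(y+a))+(5*((2+2)*(a+b))))*((((x+a)*(y*8))+((7*4)+4))+(((8*0)+(x*b))*((y*z)*(x*b))))) -> ((((10+(b*z))+(y+a))+(5*(4*(a+b))))*((((x+a)*(y*8))+((7*4)+4))+(((8*0)+(x*b))*((y*z)*(x*b)))))
Step 4: at RLRL: (7*4) -> 28; overall: ((((10+(b*z))+(y+a))+(5*(4*(a+b))))*((((x+a)*(y*8))+((7*4)+4))+(((8*0)+(x*b))*((y*z)*(x*b))))) -> ((((10+(b*z))+(y+a))+(5*(4*(a+b))))*((((x+a)*(y*8))+(28+4))+(((8*0)+(x*b))*((y*z)*(x*b)))))
Step 5: at RLR: (28+4) -> 32; overall: ((((10+(b*z))+(y+a))+(5*(4*(a+b))))*((((x+a)*(y*8))+(28+4))+(((8*0)+(x*b))*((y*z)*(x*b))))) -> ((((10+(b*z))+(y+a))+(5*(4*(a+b))))*((((x+a)*(y*8))+32)+(((8*0)+(x*b))*((y*z)*(x*b)))))
Step 6: at RRLL: (8*0) -> 0; overall: ((((10+(b*z))+(y+a))+(5*(4*(a+b))))*((((x+a)*(y*8))+32)+(((8*0)+(x*b))*((y*z)*(x*b))))) -> ((((10+(b*z))+(y+a))+(5*(4*(a+b))))*((((x+a)*(y*8))+32)+((0+(x*b))*((y*z)*(x*b)))))
Step 7: at RRL: (0+(x*b)) -> (x*b); overall: ((((10+(b*z))+(y+a))+(5*(4*(a+b))))*((((x+a)*(y*8))+32)+((0+(x*b))*((y*z)*(x*b))))) -> ((((10+(b*z))+(y+a))+(5*(4*(a+b))))*((((x+a)*(y*8))+32)+((x*b)*((y*z)*(x*b)))))
Fixed point: ((((10+(b*z))+(y+a))+(5*(4*(a+b))))*((((x+a)*(y*8))+32)+((x*b)*((y*z)*(x*b)))))

Answer: ((((10+(b*z))+(y+a))+(5*(4*(a+b))))*((((x+a)*(y*8))+32)+((x*b)*((y*z)*(x*b)))))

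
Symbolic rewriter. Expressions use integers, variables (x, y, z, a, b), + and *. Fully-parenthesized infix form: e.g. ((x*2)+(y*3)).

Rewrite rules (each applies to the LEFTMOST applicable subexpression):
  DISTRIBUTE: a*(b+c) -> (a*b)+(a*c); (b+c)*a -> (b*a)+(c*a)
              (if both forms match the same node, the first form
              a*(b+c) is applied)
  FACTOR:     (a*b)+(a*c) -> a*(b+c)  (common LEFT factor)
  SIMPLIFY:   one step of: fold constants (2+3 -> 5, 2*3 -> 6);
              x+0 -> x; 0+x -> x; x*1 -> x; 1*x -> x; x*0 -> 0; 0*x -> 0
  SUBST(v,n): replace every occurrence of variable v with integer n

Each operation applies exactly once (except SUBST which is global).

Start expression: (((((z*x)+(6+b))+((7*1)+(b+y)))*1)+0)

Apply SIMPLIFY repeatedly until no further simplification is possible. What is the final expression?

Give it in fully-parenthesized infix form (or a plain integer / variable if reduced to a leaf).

Answer: (((z*x)+(6+b))+(7+(b+y)))

Derivation:
Start: (((((z*x)+(6+b))+((7*1)+(b+y)))*1)+0)
Step 1: at root: (((((z*x)+(6+b))+((7*1)+(b+y)))*1)+0) -> ((((z*x)+(6+b))+((7*1)+(b+y)))*1); overall: (((((z*x)+(6+b))+((7*1)+(b+y)))*1)+0) -> ((((z*x)+(6+b))+((7*1)+(b+y)))*1)
Step 2: at root: ((((z*x)+(6+b))+((7*1)+(b+y)))*1) -> (((z*x)+(6+b))+((7*1)+(b+y))); overall: ((((z*x)+(6+b))+((7*1)+(b+y)))*1) -> (((z*x)+(6+b))+((7*1)+(b+y)))
Step 3: at RL: (7*1) -> 7; overall: (((z*x)+(6+b))+((7*1)+(b+y))) -> (((z*x)+(6+b))+(7+(b+y)))
Fixed point: (((z*x)+(6+b))+(7+(b+y)))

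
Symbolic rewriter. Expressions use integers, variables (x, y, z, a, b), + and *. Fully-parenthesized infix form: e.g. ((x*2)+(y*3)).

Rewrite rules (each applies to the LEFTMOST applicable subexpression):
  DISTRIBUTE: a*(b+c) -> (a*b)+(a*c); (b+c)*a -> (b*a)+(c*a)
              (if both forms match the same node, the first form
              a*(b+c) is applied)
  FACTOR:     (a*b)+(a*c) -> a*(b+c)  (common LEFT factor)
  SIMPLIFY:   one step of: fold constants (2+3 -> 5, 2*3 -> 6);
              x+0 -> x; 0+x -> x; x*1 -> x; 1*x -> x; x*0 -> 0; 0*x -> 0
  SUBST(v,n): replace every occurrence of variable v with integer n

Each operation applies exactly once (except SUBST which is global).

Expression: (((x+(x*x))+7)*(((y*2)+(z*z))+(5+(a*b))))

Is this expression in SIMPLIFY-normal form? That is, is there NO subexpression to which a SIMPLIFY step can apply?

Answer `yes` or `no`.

Answer: yes

Derivation:
Expression: (((x+(x*x))+7)*(((y*2)+(z*z))+(5+(a*b))))
Scanning for simplifiable subexpressions (pre-order)...
  at root: (((x+(x*x))+7)*(((y*2)+(z*z))+(5+(a*b)))) (not simplifiable)
  at L: ((x+(x*x))+7) (not simplifiable)
  at LL: (x+(x*x)) (not simplifiable)
  at LLR: (x*x) (not simplifiable)
  at R: (((y*2)+(z*z))+(5+(a*b))) (not simplifiable)
  at RL: ((y*2)+(z*z)) (not simplifiable)
  at RLL: (y*2) (not simplifiable)
  at RLR: (z*z) (not simplifiable)
  at RR: (5+(a*b)) (not simplifiable)
  at RRR: (a*b) (not simplifiable)
Result: no simplifiable subexpression found -> normal form.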